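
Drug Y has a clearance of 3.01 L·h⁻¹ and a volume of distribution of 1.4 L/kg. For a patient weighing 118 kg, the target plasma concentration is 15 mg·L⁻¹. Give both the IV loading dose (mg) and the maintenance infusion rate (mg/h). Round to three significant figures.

Total Vd = 1.4 × 118 = 165.2 L
Loading dose = Vd × C = 165.2 × 15 = 2478 mg
Infusion rate = 3.010 L/h × 15 mg/L = 45.15 mg/h

(a) 2480 mg; (b) 45.2 mg/h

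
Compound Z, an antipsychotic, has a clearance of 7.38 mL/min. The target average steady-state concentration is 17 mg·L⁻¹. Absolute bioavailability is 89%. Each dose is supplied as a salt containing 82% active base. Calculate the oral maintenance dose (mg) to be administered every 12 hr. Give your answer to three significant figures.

Convert clearance: 7.38 mL/min × 60 min/h ÷ 1000 mL/L = 0.4428 L/h
D = CL × Css × τ / F / S = 0.4428 × 17 × 12 / 0.89 / 0.82 = 123.8 mg

124 mg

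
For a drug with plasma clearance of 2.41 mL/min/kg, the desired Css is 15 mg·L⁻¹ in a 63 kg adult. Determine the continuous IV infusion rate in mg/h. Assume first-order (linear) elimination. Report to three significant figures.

137 mg/h

CL = 2.41 mL/min/kg × 63 kg = 151.8 mL/min = 151.8 × 60/1000 = 9.108 L/h
At steady state, infusion rate equals elimination rate: rate in = CL × Css.
R₀ = 9.108 × 15 = 136.6 mg/h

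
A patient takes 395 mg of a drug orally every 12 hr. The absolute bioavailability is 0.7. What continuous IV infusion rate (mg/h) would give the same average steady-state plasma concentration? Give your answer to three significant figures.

Equivalent systemic input: infusion rate = F·D/τ.
Rate = 0.7 × 395 / 12 = 23.04 mg/h

23.0 mg/h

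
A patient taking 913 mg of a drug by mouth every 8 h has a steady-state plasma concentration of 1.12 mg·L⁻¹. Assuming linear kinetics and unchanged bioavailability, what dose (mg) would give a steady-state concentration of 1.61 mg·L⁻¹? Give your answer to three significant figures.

1310 mg

With linear kinetics, Css is proportional to dose rate (D/τ) at fixed clearance.
D₂ = D₁ × (Css,target / Css,current) = 913 × 1.61/1.12 = 1312 mg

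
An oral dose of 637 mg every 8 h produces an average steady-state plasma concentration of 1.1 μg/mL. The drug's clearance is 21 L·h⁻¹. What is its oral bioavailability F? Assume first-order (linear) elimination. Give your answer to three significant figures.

F·D/τ = CL·Css at steady state → F = CL·Css·τ / D.
F = 21 × 1.1 × 8 / 637 = 0.290

0.290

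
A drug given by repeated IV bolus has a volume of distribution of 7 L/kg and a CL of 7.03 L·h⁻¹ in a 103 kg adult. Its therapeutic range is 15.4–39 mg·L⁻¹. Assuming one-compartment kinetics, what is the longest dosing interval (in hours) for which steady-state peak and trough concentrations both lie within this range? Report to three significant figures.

95.3 h

Vd = 7 L/kg × 103 kg = 721.0 L
k = CL / Vd = 7.030 / 721.0 = 0.009750 h⁻¹
Between IV bolus doses, concentration decays as C = C₀·e^(−kτ), so C_peak/C_trough = e^(kτ).
τ_max = ln(C_peak/C_trough) / k = ln(39/15.4) / 0.009750 = 0.9292 / 0.009750 = 95.30 h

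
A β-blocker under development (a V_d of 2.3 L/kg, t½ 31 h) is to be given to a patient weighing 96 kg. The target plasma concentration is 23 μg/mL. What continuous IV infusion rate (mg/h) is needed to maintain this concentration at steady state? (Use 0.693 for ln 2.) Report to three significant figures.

Vd = 2.3 L/kg × 96 kg = 220.8 L
CL = 0.693 × Vd / t½ = 0.693 × 220.8 / 31 = 4.936 L/h
Infusion rate = CL × Css = 4.936 × 23 = 113.5 mg/h

114 mg/h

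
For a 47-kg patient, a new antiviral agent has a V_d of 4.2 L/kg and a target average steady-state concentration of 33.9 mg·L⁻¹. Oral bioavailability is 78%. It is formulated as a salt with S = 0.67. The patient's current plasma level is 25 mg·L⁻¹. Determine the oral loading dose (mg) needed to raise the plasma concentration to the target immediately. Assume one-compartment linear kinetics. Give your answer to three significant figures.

Vd = 4.2 L/kg × 47 kg = 197.4 L
The loading dose fills Vd to the target concentration.
Concentration deficit ΔC = 33.9 − 25 = 8.900 mg/L
LD = Vd × ΔC / F / S = 197.4 × 8.900 / 0.78 / 0.67 = 3362 mg

3360 mg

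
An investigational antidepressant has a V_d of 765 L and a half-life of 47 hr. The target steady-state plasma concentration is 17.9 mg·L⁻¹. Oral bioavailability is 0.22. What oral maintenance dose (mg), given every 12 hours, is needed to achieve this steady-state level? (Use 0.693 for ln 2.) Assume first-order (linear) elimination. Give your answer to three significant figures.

CL = ln 2 · Vd / t½ = 0.693 × 765.0 / 47 = 11.28 L/h
D = CL × Css × τ / F = 11.28 × 17.9 × 12 / 0.22 = 11010 mg

11000 mg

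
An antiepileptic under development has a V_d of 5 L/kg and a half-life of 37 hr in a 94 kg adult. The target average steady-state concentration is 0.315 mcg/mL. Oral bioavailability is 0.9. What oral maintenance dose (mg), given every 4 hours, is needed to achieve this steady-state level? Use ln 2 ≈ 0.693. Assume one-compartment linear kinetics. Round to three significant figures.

12.3 mg

Vd = 5 L/kg × 94 kg = 470.0 L
CL = ln 2 · Vd / t½ = 0.693 × 470.0 / 37 = 8.803 L/h
D = CL × Css × τ / F = 8.803 × 0.315 × 4 / 0.9 = 12.32 mg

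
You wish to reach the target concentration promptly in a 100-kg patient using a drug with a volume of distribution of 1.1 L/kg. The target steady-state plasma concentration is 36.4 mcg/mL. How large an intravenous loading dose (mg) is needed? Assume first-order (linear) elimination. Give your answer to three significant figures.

4000 mg

Total Vd = 1.1 × 100 = 110.0 L
The loading dose fills Vd to the target concentration.
LD = Vd × C = 110.0 × 36.40 = 4004 mg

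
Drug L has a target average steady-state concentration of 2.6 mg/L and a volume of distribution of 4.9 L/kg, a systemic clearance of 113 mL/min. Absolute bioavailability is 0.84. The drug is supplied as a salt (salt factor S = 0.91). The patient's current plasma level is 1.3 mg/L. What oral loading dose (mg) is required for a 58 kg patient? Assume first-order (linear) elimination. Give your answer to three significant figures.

Vd = 4.9 L/kg × 58 kg = 284.2 L
The loading dose fills Vd to the target concentration.
Concentration deficit ΔC = 2.6 − 1.3 = 1.300 mg/L
LD = Vd × ΔC / F / S = 284.2 × 1.300 / 0.84 / 0.91 = 483.3 mg

483 mg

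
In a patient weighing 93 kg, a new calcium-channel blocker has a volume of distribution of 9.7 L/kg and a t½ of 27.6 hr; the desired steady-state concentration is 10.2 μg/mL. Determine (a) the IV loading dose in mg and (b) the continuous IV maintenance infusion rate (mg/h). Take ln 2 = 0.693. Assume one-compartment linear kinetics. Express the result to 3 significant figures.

(a) 9200 mg; (b) 231 mg/h

Vd(total) = 93 kg × 9.7 L/kg = 902.1 L
LD = Vd × C = 902.1 × 10.2 = 9201 mg
CL = 0.693 × Vd / t½ = 0.693 × 902.1 / 27.6 = 22.65 L/h
Infusion rate = CL × Css = 22.65 × 10.2 = 231.0 mg/h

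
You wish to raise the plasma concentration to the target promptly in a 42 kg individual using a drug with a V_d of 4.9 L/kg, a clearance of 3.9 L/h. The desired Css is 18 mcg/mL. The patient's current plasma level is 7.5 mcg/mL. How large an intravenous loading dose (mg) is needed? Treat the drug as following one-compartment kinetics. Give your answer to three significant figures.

Vd = 4.9 L/kg × 42 kg = 205.8 L
Concentration deficit ΔC = 18 − 7.5 = 10.50 mg/L
LD = Vd × ΔC = 205.8 × 10.50 = 2161 mg

2160 mg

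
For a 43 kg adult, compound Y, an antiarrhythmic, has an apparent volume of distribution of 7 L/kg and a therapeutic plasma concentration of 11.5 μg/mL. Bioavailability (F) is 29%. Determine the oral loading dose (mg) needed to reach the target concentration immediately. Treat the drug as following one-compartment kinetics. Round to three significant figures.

11900 mg

Vd = 7 L/kg × 43 kg = 301.0 L
LD = Vd × C / F = 301.0 × 11.50 / 0.29 = 11940 mg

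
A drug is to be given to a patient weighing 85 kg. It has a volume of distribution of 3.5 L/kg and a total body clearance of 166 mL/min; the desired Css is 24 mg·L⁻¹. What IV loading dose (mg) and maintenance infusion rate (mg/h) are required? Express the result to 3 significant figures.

Total Vd = 3.5 × 85 = 297.5 L
Loading: fill Vd to C_target → 297.5 L × 24 mg/L = 7140 mg
CL = 166 mL/min = 166 × 0.06 = 9.960 L/h
Infusion rate = 9.960 L/h × 24 mg/L = 239.0 mg/h

(a) 7140 mg; (b) 239 mg/h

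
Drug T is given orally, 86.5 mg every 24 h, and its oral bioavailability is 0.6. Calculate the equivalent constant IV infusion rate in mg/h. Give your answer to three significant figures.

Equivalent systemic input: infusion rate = F·D/τ.
Rate = 0.6 × 86.5 / 24 = 2.163 mg/h

2.16 mg/h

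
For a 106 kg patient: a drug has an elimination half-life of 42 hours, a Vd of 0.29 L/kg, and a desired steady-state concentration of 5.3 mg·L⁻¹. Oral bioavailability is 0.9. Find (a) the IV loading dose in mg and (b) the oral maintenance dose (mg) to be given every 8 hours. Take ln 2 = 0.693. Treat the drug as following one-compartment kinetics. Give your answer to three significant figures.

(a) 163 mg; (b) 23.9 mg

Total Vd = 0.29 × 106 = 30.74 L
LD = Vd × C = 30.74 × 5.3 = 162.9 mg
CL = 0.693 × Vd / t½ = 0.693 × 30.74 / 42 = 0.5072 L/h
D = CL × Css × τ / F = 0.5072 × 5.3 × 8 / 0.9 = 23.89 mg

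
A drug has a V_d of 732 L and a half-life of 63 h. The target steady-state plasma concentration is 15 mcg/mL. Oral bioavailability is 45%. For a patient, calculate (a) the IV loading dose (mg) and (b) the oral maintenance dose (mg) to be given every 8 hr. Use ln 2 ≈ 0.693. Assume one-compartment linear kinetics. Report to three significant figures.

(a) 11000 mg; (b) 2150 mg

LD = Vd × C = 732.0 × 15 = 10980 mg
CL = 0.693 × Vd / t½ = 0.693 × 732.0 / 63 = 8.052 L/h
D = CL × Css × τ / F = 8.052 × 15 × 8 / 0.45 = 2147 mg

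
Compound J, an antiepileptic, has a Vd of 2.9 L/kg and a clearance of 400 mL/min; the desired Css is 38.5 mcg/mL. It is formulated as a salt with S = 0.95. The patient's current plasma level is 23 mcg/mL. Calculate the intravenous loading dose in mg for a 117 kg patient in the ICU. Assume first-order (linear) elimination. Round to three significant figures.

5540 mg

Vd = 2.9 L/kg × 117 kg = 339.3 L
Concentration deficit ΔC = 38.5 − 23 = 15.50 mg/L
LD = Vd × ΔC / S = 339.3 × 15.50 / 0.95 = 5536 mg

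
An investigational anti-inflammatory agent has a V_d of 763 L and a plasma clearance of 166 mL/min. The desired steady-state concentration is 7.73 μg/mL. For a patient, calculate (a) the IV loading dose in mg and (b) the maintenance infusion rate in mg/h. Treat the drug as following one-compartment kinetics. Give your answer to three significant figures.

(a) 5900 mg; (b) 77.0 mg/h

LD = Vd · C_target = 763.0 × 7.73 = 5898 mg
CL = 166 mL/min × 60/1000 = 9.960 L/h
Maintenance infusion rate = CL × Css = 9.960 × 7.73 = 76.99 mg/h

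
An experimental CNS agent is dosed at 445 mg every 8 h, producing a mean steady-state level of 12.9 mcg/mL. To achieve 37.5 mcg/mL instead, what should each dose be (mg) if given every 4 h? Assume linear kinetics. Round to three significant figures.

With linear kinetics, Css is proportional to dose rate (D/τ) at fixed clearance.
D₂ = D₁ × (Css,target / Css,current) × (τ₂/τ₁) = 445 × (37.5/12.9) × (4/8) = 646.8 mg

647 mg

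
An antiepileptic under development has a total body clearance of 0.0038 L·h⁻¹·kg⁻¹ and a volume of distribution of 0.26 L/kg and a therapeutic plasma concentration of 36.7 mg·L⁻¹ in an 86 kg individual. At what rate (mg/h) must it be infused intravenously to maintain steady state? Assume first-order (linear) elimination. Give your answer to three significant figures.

CL = 0.0038 L·h⁻¹·kg⁻¹ × 86 kg = 0.3268 L/h
Rate = CL × Css = 0.3268 × 36.7 = 11.99 mg/h

12.0 mg/h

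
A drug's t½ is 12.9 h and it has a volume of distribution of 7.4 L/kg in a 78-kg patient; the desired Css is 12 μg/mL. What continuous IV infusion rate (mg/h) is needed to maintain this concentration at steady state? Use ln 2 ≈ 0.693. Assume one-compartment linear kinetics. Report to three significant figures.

Vd(total) = 78 kg × 7.4 L/kg = 577.2 L
k = 0.693/12.9 = 0.05372 h⁻¹, so CL = k·Vd = 0.05372 × 577.2 = 31.01 L/h
Infusion rate = CL × Css = 31.01 × 12 = 372.1 mg/h

372 mg/h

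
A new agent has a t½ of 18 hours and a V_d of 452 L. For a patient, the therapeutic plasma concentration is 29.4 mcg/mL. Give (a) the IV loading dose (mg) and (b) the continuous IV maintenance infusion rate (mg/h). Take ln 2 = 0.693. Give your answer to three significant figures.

(a) 13300 mg; (b) 512 mg/h

LD = Vd × C = 452.0 × 29.4 = 13290 mg
CL = 0.693 × Vd / t½ = 0.693 × 452.0 / 18 = 17.40 L/h
Infusion rate = CL × Css = 17.40 × 29.4 = 511.6 mg/h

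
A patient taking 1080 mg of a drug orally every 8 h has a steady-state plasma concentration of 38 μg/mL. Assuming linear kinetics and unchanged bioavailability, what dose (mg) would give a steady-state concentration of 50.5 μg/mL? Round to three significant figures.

For first-order elimination, Css ∝ F·D/(CL·τ); F and CL are unchanged, so Css ∝ D/τ.
D₂ = D₁ × (Css,target / Css,current) = 1080 × 50.5/38 = 1435 mg

1440 mg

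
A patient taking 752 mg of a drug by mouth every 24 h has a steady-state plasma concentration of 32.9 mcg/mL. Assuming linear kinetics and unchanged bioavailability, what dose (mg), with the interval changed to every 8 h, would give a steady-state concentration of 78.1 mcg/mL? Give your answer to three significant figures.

With linear kinetics, Css is proportional to dose rate (D/τ) at fixed clearance.
D₂ = D₁ × (Css,target / Css,current) × (τ₂/τ₁) = 752 × (78.1/32.9) × (8/24) = 595.0 mg

595 mg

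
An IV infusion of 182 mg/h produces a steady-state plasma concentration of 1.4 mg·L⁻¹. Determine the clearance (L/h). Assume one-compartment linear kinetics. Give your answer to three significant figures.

130 L/h

At steady state, infusion rate = CL × Css, so CL = rate / Css.
CL = 182 / 1.4 = 130.0 L/h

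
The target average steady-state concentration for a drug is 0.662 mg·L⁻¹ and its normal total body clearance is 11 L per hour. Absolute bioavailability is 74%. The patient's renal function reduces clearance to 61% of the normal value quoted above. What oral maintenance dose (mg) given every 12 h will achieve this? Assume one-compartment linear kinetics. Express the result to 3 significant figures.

Patient clearance = 0.61 × 11.00 = 6.710 L/h
D = CL × Css × τ / F = 6.710 × 0.662 × 12 / 0.74 = 72.03 mg

72.0 mg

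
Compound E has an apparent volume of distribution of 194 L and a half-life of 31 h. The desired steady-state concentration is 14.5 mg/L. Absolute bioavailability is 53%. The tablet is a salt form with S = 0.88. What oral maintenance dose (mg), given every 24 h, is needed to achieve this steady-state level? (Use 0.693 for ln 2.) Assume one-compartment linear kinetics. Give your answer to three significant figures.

k = 0.693/31 = 0.02235 h⁻¹, so CL = k·Vd = 0.02235 × 194.0 = 4.336 L/h
D = CL × Css × τ / F / S = 4.336 × 14.5 × 24 / 0.53 / 0.88 = 3235 mg

3240 mg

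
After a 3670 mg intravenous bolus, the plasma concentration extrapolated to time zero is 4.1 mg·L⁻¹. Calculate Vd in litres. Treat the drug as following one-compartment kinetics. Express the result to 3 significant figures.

Immediately after an IV bolus, C₀ = Dose / Vd, so Vd = Dose / C₀.
Vd = 3670 / 4.1 = 895.1 L

895 L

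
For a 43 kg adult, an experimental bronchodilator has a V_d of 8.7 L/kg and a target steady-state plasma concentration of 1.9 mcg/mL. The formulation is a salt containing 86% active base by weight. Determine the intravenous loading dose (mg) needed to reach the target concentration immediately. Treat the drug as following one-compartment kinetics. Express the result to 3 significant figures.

827 mg

Total Vd = 8.7 × 43 = 374.1 L
LD = Vd × C / S = 374.1 × 1.900 / 0.86 = 826.5 mg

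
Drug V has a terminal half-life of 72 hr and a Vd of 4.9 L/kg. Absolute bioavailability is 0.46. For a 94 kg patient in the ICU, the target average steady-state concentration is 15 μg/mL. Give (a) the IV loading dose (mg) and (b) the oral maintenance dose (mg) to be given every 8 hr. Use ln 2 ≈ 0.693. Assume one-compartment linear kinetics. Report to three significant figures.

Total Vd = 4.9 × 94 = 460.6 L
LD = Vd × C = 460.6 × 15 = 6909 mg
CL = 0.693 × Vd / t½ = 0.693 × 460.6 / 72 = 4.433 L/h
D = CL × Css × τ / F = 4.433 × 15 × 8 / 0.46 = 1156 mg

(a) 6910 mg; (b) 1160 mg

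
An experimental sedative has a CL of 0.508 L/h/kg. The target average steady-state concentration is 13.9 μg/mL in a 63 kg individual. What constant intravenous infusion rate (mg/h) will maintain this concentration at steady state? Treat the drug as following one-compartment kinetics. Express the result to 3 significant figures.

445 mg/h

CL = 0.508 L/h/kg × 63 kg = 32.00 L/h
R₀ = 32.00 × 13.9 = 444.8 mg/h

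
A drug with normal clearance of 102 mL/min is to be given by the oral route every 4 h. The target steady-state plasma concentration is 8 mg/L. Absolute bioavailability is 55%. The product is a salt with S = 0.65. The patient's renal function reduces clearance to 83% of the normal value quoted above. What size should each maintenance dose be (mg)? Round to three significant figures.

CL = 102 mL/min = 102 × 0.06 = 6.120 L/h
Patient clearance = 0.83 × 6.120 = 5.080 L/h
D = CL × Css × τ / F / S = 5.080 × 8 × 4 / 0.55 / 0.65 = 454.7 mg

455 mg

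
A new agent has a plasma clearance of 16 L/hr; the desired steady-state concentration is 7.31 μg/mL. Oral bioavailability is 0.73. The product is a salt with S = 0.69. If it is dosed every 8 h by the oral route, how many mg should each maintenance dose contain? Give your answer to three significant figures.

D = CL × Css × τ / F / S = 16.00 × 7.31 × 8 / 0.73 / 0.69 = 1858 mg

1860 mg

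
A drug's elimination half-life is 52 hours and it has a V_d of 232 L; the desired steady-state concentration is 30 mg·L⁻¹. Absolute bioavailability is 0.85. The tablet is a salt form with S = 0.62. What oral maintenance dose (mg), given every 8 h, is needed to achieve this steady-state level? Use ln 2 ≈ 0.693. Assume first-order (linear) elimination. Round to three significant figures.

1410 mg

CL = ln 2 · Vd / t½ = 0.693 × 232.0 / 52 = 3.092 L/h
D = CL × Css × τ / F / S = 3.092 × 30 × 8 / 0.85 / 0.62 = 1408 mg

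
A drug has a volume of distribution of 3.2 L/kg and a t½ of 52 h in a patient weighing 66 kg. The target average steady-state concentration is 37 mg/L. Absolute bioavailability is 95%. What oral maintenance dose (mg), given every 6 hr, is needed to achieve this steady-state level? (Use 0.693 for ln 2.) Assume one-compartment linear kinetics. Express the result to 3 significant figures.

Vd(total) = 66 kg × 3.2 L/kg = 211.2 L
CL = 0.693 × Vd / t½ = 0.693 × 211.2 / 52 = 2.815 L/h
D = CL × Css × τ / F = 2.815 × 37 × 6 / 0.95 = 657.8 mg

658 mg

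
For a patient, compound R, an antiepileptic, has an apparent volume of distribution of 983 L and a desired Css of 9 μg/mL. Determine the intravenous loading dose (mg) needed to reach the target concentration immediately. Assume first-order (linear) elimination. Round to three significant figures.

The loading dose fills Vd to the target concentration.
LD = Vd × C = 983.0 × 9.000 = 8847 mg

8850 mg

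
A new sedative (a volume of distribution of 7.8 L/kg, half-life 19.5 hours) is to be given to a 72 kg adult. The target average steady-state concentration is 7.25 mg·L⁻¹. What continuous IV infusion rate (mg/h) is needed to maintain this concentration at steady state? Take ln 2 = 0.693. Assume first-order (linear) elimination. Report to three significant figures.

Vd = 7.8 L/kg × 72 kg = 561.6 L
k = 0.693/19.5 = 0.03554 h⁻¹, so CL = k·Vd = 0.03554 × 561.6 = 19.96 L/h
Infusion rate = CL × Css = 19.96 × 7.25 = 144.7 mg/h

145 mg/h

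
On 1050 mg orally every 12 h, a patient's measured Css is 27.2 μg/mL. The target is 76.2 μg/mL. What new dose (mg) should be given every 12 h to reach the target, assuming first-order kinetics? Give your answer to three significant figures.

2940 mg

For first-order elimination, Css ∝ F·D/(CL·τ); F and CL are unchanged, so Css ∝ D/τ.
D₂ = D₁ × (Css,target / Css,current) = 1050 × 76.2/27.2 = 2942 mg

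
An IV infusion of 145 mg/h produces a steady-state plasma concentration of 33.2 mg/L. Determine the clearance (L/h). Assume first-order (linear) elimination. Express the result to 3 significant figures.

4.37 L/h

At steady state, infusion rate = CL × Css, so CL = rate / Css.
CL = 145 / 33.2 = 4.367 L/h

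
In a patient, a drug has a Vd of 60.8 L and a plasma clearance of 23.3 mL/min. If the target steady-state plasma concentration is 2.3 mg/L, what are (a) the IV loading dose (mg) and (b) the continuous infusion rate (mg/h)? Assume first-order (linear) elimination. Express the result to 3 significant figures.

(a) 140 mg; (b) 3.22 mg/h

Loading: fill Vd to C_target → 60.80 L × 2.3 mg/L = 139.8 mg
Convert clearance: 23.3 mL/min × 60 min/h ÷ 1000 mL/L = 1.398 L/h
Maintenance infusion rate = CL × Css = 1.398 × 2.3 = 3.215 mg/h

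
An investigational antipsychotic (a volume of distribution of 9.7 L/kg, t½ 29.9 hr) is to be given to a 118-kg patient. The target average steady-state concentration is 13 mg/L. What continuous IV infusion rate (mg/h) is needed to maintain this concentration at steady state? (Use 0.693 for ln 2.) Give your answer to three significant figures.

Total Vd = 9.7 × 118 = 1145 L
CL = 0.693 × Vd / t½ = 0.693 × 1145 / 29.9 = 26.54 L/h
Infusion rate = CL × Css = 26.54 × 13 = 345.0 mg/h

345 mg/h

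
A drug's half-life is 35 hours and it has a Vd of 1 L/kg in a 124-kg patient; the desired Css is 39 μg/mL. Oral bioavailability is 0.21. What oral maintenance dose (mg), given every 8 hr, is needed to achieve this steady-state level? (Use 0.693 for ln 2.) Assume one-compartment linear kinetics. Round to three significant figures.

3650 mg

Vd = 1 L/kg × 124 kg = 124.0 L
k = 0.693/35 = 0.01980 h⁻¹, so CL = k·Vd = 0.01980 × 124.0 = 2.455 L/h
D = CL × Css × τ / F = 2.455 × 39 × 8 / 0.21 = 3647 mg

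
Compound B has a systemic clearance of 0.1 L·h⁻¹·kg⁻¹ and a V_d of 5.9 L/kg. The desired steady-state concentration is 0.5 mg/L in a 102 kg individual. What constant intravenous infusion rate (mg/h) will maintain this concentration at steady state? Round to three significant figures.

CL = 0.1 L·h⁻¹·kg⁻¹ × 102 kg = 10.20 L/h
Maintenance depends on clearance, not Vd — rate in must match rate out.
R₀ = 10.20 × 0.5 = 5.100 mg/h

5.10 mg/h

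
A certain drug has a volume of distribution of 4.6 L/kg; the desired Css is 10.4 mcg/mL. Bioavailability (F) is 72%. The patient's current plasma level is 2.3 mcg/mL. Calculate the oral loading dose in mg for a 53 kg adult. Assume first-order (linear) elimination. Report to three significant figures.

2740 mg

Vd(total) = 53 kg × 4.6 L/kg = 243.8 L
The loading dose fills Vd to the target concentration.
Concentration deficit ΔC = 10.4 − 2.3 = 8.100 mg/L
LD = Vd × ΔC / F = 243.8 × 8.100 / 0.72 = 2743 mg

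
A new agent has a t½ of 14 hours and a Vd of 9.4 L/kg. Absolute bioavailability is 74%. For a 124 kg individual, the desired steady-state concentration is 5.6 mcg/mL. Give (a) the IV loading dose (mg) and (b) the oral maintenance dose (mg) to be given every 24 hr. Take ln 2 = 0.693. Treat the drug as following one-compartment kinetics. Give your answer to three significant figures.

(a) 6530 mg; (b) 10500 mg

Vd(total) = 124 kg × 9.4 L/kg = 1166 L
LD = Vd × C = 1166 × 5.6 = 6530 mg
CL = 0.693 × Vd / t½ = 0.693 × 1166 / 14 = 57.72 L/h
D = CL × Css × τ / F = 57.72 × 5.6 × 24 / 0.74 = 10480 mg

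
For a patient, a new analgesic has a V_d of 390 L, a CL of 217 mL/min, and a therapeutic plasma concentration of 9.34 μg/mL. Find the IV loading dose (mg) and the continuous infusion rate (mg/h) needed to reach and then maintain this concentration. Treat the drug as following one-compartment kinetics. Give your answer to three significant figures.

(a) 3640 mg; (b) 122 mg/h

Loading: fill Vd to C_target → 390.0 L × 9.34 mg/L = 3643 mg
CL = 217 mL/min × 60/1000 = 13.02 L/h
Maintenance infusion rate = CL × Css = 13.02 × 9.34 = 121.6 mg/h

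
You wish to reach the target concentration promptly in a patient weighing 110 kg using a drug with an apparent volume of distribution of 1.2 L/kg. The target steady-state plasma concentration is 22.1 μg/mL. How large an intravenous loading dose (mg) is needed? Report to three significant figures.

Vd(total) = 110 kg × 1.2 L/kg = 132.0 L
The loading dose fills Vd to the target concentration.
LD = Vd × C = 132.0 × 22.10 = 2917 mg

2920 mg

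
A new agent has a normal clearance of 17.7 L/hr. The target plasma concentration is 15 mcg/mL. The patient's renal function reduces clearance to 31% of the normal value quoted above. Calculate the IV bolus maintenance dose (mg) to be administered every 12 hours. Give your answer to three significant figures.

Patient clearance = 0.31 × 17.70 = 5.487 L/h
D = CL × Css × τ = 5.487 × 15 × 12 = 987.7 mg

988 mg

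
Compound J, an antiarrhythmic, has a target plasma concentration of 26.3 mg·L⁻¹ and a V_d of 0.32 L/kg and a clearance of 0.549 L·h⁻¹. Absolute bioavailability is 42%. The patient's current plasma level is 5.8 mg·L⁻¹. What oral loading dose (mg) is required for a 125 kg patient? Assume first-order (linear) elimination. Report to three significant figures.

1950 mg

Vd = 0.32 L/kg × 125 kg = 40.00 L
Concentration deficit ΔC = 26.3 − 5.8 = 20.50 mg/L
LD = Vd × ΔC / F = 40.00 × 20.50 / 0.42 = 1952 mg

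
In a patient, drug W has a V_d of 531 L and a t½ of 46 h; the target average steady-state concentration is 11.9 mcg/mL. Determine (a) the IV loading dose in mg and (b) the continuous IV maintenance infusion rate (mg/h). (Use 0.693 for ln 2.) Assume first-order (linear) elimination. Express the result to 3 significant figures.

(a) 6320 mg; (b) 95.2 mg/h

LD = Vd × C = 531.0 × 11.9 = 6319 mg
CL = 0.693 × Vd / t½ = 0.693 × 531.0 / 46 = 8.000 L/h
Infusion rate = CL × Css = 8.000 × 11.9 = 95.20 mg/h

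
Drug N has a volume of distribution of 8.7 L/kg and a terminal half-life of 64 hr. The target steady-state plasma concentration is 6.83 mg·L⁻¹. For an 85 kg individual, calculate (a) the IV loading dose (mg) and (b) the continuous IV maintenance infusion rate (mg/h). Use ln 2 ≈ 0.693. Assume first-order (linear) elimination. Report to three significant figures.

Vd(total) = 85 kg × 8.7 L/kg = 739.5 L
LD = Vd × C = 739.5 × 6.83 = 5051 mg
CL = 0.693 × Vd / t½ = 0.693 × 739.5 / 64 = 8.007 L/h
Infusion rate = CL × Css = 8.007 × 6.83 = 54.69 mg/h

(a) 5050 mg; (b) 54.7 mg/h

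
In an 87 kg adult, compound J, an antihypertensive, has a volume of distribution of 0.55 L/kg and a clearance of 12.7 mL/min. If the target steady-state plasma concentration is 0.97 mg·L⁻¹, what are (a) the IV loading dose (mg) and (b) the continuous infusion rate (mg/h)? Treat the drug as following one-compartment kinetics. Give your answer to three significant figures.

(a) 46.4 mg; (b) 0.739 mg/h

Vd = 0.55 L/kg × 87 kg = 47.85 L
LD = Vd · C_target = 47.85 × 0.97 = 46.41 mg
Convert clearance: 12.7 mL/min × 60 min/h ÷ 1000 mL/L = 0.7620 L/h
Maintenance infusion rate = CL × Css = 0.7620 × 0.97 = 0.7391 mg/h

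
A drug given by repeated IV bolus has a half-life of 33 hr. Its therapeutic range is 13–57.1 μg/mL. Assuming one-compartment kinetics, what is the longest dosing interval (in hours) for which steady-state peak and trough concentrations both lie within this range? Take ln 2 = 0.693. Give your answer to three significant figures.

70.5 h

k = 0.693 / t½ = 0.693 / 33 = 0.02100 h⁻¹
Between IV bolus doses, concentration decays as C = C₀·e^(−kτ), so C_peak/C_trough = e^(kτ).
τ_max = ln(C_peak/C_trough) / k = ln(57.1/13) / 0.02100 = 1.480 / 0.02100 = 70.48 h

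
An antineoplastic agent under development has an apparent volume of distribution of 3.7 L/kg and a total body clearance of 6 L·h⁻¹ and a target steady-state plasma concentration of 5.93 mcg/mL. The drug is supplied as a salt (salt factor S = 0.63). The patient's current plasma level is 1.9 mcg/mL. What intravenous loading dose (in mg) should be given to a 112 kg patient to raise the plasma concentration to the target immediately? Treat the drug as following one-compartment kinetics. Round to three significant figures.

2650 mg

Vd = 3.7 L/kg × 112 kg = 414.4 L
The loading dose fills Vd to the target concentration; clearance is irrelevant here.
Concentration deficit ΔC = 5.93 − 1.9 = 4.030 mg/L
LD = Vd × ΔC / S = 414.4 × 4.030 / 0.63 = 2651 mg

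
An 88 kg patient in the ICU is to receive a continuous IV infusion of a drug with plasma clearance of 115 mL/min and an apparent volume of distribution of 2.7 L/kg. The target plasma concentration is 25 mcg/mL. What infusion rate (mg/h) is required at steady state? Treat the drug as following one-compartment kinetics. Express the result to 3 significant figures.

CL = 115 mL/min = 115 × 0.06 = 6.900 L/h
At steady state, infusion rate equals elimination rate: rate in = CL × Css.
Infusion rate = CL · Css = 6.900 L/h × 25 mg/L = 172.5 mg/h

173 mg/h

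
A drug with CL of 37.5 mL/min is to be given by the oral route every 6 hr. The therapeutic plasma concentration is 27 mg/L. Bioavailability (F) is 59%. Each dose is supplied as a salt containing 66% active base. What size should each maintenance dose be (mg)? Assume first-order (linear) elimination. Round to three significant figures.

936 mg

CL = 37.5 mL/min = 37.5 × 0.06 = 2.250 L/h
At steady state, dose per interval replaces the amount cleared in that interval: F·S·D/τ = CL·Css.
D = CL × Css × τ / F / S = 2.250 × 27 × 6 / 0.59 / 0.66 = 936.1 mg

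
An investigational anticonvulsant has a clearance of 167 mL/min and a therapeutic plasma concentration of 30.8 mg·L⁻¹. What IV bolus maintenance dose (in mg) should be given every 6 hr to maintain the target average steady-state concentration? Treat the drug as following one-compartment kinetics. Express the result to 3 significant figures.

1850 mg

CL = 167 mL/min × 60/1000 = 10.02 L/h
At steady state, dose per interval replaces the amount cleared in that interval: D/τ = CL·Css.
D = CL × Css × τ = 10.02 × 30.8 × 6 = 1852 mg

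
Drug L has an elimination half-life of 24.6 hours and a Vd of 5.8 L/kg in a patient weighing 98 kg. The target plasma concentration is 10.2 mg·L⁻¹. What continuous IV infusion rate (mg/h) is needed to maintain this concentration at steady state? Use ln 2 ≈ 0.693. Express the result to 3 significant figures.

Total Vd = 5.8 × 98 = 568.4 L
k = 0.693/24.6 = 0.02817 h⁻¹, so CL = k·Vd = 0.02817 × 568.4 = 16.01 L/h
Infusion rate = CL × Css = 16.01 × 10.2 = 163.3 mg/h

163 mg/h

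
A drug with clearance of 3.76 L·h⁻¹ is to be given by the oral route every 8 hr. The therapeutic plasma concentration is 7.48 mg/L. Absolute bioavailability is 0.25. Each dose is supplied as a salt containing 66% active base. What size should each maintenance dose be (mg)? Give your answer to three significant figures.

1360 mg

D = CL × Css × τ / F / S = 3.760 × 7.48 × 8 / 0.25 / 0.66 = 1364 mg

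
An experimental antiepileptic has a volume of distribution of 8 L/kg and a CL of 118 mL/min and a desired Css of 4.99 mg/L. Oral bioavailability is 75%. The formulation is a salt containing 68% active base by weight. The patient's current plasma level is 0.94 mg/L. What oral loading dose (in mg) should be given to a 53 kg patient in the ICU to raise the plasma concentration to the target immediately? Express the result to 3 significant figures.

Total Vd = 8 × 53 = 424.0 L
The loading dose fills Vd to the target concentration; clearance is irrelevant here.
Concentration deficit ΔC = 4.99 − 0.94 = 4.050 mg/L
LD = Vd × ΔC / F / S = 424.0 × 4.050 / 0.75 / 0.68 = 3367 mg

3370 mg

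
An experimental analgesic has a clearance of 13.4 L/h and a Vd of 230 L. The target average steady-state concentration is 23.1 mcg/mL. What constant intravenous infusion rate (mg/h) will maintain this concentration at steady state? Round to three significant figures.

310 mg/h

R₀ = 13.40 × 23.1 = 309.5 mg/h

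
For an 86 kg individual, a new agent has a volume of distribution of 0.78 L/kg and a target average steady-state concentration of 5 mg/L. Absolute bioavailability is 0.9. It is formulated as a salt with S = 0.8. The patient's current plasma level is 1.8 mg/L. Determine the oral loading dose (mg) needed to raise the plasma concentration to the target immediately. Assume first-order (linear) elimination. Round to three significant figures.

Vd(total) = 86 kg × 0.78 L/kg = 67.08 L
The loading dose fills Vd to the target concentration.
Concentration deficit ΔC = 5 − 1.8 = 3.200 mg/L
LD = Vd × ΔC / F / S = 67.08 × 3.200 / 0.9 / 0.8 = 298.1 mg

298 mg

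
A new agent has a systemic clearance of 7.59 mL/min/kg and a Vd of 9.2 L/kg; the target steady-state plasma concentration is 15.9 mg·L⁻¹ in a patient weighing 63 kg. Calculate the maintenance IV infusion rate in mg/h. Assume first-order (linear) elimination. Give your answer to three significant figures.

456 mg/h

CL = 7.59 mL/min/kg × 63 kg = 478.2 mL/min = 478.2 × 60/1000 = 28.69 L/h
At steady state, infusion rate equals elimination rate: rate in = CL × Css.
Infusion rate = CL · Css = 28.69 L/h × 15.9 mg/L = 456.2 mg/h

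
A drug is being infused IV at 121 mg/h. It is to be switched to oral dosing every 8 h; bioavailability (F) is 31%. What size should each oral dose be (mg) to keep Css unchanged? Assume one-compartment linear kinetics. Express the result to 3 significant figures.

To maintain the same Css, the systemic dosing rate must be unchanged: F·D/τ = infusion rate.
D = rate × τ / F = 121 × 8 / 0.31 = 3123 mg

3120 mg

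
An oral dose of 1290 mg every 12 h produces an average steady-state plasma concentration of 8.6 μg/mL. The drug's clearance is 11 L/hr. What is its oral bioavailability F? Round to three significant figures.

F·D/τ = CL·Css at steady state → F = CL·Css·τ / D.
F = 11 × 8.6 × 12 / 1290 = 0.880

0.880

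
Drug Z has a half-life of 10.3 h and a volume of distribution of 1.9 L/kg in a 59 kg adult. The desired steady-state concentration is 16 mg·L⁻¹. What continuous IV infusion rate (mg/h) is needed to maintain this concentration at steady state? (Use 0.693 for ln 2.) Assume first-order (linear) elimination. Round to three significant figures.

Vd = 1.9 L/kg × 59 kg = 112.1 L
CL = 0.693 × Vd / t½ = 0.693 × 112.1 / 10.3 = 7.542 L/h
Infusion rate = CL × Css = 7.542 × 16 = 120.7 mg/h

121 mg/h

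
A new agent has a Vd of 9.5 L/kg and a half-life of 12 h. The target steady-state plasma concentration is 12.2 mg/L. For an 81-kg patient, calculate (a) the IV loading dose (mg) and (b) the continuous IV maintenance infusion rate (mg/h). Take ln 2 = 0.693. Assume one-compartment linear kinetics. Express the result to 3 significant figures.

(a) 9390 mg; (b) 542 mg/h

Vd(total) = 81 kg × 9.5 L/kg = 769.5 L
LD = Vd × C = 769.5 × 12.2 = 9388 mg
CL = 0.693 × Vd / t½ = 0.693 × 769.5 / 12 = 44.44 L/h
Infusion rate = CL × Css = 44.44 × 12.2 = 542.2 mg/h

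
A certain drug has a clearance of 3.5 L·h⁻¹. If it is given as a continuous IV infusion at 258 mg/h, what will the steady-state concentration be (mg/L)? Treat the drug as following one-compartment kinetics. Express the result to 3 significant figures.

Css = rate / CL = 258 / 3.500 = 73.71 mg/L

73.7 mg/L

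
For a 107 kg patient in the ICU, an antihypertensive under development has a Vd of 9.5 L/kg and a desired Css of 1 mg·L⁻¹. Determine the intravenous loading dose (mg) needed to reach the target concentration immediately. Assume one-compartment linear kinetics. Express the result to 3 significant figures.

1020 mg

Vd(total) = 107 kg × 9.5 L/kg = 1017 L
LD = Vd × C = 1017 × 1.000 = 1017 mg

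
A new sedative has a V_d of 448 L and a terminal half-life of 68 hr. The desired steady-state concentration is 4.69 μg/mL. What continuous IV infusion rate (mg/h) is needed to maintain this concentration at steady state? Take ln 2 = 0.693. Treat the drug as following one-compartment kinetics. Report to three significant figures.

CL = ln 2 · Vd / t½ = 0.693 × 448.0 / 68 = 4.566 L/h
Infusion rate = CL × Css = 4.566 × 4.69 = 21.41 mg/h

21.4 mg/h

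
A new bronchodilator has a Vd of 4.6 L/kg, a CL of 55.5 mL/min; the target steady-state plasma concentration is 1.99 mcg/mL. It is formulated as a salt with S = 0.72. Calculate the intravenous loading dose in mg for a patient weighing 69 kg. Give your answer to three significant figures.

877 mg

Vd = 4.6 L/kg × 69 kg = 317.4 L
The loading dose fills Vd to the target concentration.
LD = Vd × C / S = 317.4 × 1.990 / 0.72 = 877.3 mg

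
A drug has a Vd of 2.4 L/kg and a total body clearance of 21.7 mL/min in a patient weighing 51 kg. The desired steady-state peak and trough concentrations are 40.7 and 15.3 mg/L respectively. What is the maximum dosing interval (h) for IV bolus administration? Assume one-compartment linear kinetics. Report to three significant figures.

Vd(total) = 51 kg × 2.4 L/kg = 122.4 L
CL = 21.7 mL/min = 21.7 × 0.06 = 1.302 L/h
k = CL / Vd = 1.302 / 122.4 = 0.01064 h⁻¹
Between IV bolus doses, concentration decays as C = C₀·e^(−kτ), so C_peak/C_trough = e^(kτ).
τ_max = ln(C_peak/C_trough) / k = ln(40.7/15.3) / 0.01064 = 0.9784 / 0.01064 = 91.95 h

92.0 h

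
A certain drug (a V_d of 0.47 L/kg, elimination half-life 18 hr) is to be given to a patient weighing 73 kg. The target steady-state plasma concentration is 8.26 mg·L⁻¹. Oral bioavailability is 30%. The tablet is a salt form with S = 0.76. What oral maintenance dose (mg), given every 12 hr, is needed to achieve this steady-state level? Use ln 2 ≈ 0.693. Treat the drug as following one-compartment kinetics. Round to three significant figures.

Vd = 0.47 L/kg × 73 kg = 34.31 L
CL = 0.693 × Vd / t½ = 0.693 × 34.31 / 18 = 1.321 L/h
D = CL × Css × τ / F / S = 1.321 × 8.26 × 12 / 0.3 / 0.76 = 574.3 mg

574 mg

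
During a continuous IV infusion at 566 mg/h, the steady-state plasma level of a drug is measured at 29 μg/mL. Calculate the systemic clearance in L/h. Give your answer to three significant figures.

At steady state, infusion rate = CL × Css, so CL = rate / Css.
CL = 566 / 29 = 19.52 L/h

19.5 L/h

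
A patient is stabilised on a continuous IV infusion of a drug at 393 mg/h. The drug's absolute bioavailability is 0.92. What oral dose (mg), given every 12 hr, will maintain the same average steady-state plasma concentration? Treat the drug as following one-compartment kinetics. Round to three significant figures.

5130 mg

To maintain the same Css, the systemic dosing rate must be unchanged: F·D/τ = infusion rate.
D = rate × τ / F = 393 × 12 / 0.92 = 5126 mg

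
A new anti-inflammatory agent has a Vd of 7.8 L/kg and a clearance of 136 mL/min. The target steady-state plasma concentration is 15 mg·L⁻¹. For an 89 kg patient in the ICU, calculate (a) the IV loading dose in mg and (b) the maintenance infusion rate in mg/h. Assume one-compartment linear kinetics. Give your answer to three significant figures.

Vd(total) = 89 kg × 7.8 L/kg = 694.2 L
Loading dose = Vd × C = 694.2 × 15 = 10410 mg
CL = 136 mL/min = 136 × 0.06 = 8.160 L/h
Maintenance: replace elimination → rate = CL × Css = 8.160 × 15 = 122.4 mg/h

(a) 10400 mg; (b) 122 mg/h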